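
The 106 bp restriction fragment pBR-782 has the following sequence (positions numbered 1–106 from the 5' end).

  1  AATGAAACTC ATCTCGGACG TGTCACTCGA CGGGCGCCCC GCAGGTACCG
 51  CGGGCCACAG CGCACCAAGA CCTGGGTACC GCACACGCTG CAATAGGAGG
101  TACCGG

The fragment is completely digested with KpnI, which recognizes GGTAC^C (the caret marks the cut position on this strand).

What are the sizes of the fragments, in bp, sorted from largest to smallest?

KpnI sites (GGTACC) start at positions 44, 75, 99.
KpnI cuts after base 5 of each site (before the last base), so after positions 48, 79, 103.
Linear molecule, 3 cuts → 4 fragments:
  1–48 → 48 bp
  49–79 → 31 bp
  80–103 → 24 bp
  104–106 → 3 bp
Sorted largest to smallest: 48, 31, 24, 3 bp.

48, 31, 24, 3 bp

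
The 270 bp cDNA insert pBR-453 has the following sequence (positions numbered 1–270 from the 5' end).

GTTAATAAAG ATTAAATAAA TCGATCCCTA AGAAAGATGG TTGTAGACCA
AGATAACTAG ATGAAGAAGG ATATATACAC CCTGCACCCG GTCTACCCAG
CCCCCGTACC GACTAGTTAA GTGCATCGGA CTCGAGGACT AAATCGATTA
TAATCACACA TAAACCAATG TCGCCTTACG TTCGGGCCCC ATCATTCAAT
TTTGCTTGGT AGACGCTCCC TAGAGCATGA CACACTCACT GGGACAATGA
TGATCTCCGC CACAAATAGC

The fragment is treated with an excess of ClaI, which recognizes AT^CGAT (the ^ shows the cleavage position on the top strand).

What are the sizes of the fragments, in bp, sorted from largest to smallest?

126, 123, 21 bp

ClaI sites (ATCGAT) start at positions 20, 143.
ClaI cuts after base 2 of each site, so after positions 21, 144.
Linear molecule, 2 cuts → 3 fragments:
  1–21 → 21 bp
  22–144 → 123 bp
  145–270 → 126 bp
Sorted largest to smallest: 126, 123, 21 bp.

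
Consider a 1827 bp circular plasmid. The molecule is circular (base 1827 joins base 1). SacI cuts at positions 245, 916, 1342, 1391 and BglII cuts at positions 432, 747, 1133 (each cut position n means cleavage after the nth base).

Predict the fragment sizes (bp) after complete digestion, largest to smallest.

Combined cut positions (sorted): 245, 432, 747, 916, 1133, 1342, 1391.
Circular molecule, 7 cuts → 7 fragments:
  432 − 245 = 187 bp
  747 − 432 = 315 bp
  916 − 747 = 169 bp
  1133 − 916 = 217 bp
  1342 − 1133 = 209 bp
  1391 − 1342 = 49 bp
  wrap: 1827 − 1391 + 245 = 681 bp
Sorted largest to smallest: 681, 315, 217, 209, 187, 169, 49 bp.

681, 315, 217, 209, 187, 169, 49 bp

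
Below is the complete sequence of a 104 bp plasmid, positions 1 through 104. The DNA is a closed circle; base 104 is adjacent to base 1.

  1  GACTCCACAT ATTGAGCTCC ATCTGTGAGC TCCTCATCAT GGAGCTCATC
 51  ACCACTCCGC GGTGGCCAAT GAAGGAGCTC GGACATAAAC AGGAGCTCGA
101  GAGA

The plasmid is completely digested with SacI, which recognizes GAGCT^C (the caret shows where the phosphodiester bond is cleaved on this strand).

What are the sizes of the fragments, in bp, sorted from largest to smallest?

SacI sites (GAGCTC) start at positions 14, 27, 42, 75, 93.
SacI cuts after base 5 of each site (before the last base), so after positions 18, 31, 46, 79, 97.
Circular molecule, 5 cuts → 5 fragments:
  19–31 → 13 bp
  32–46 → 15 bp
  47–79 → 33 bp
  80–97 → 18 bp
  98–104 then 1–18 → 7 + 18 = 25 bp
Sorted largest to smallest: 33, 25, 18, 15, 13 bp.

33, 25, 18, 15, 13 bp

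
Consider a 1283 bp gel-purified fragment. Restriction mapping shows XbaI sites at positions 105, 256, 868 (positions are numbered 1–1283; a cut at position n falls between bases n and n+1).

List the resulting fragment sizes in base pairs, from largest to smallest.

Linear molecule, 3 cuts → 4 fragments:
  105 − 0 = 105 bp
  256 − 105 = 151 bp
  868 − 256 = 612 bp
  1283 − 868 = 415 bp
Sorted largest to smallest: 612, 415, 151, 105 bp.

612, 415, 151, 105 bp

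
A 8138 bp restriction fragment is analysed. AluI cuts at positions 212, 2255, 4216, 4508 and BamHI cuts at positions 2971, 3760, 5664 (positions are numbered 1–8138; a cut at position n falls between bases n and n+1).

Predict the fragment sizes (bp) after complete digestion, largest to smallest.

Combined cut positions (sorted): 212, 2255, 2971, 3760, 4216, 4508, 5664.
Linear molecule, 7 cuts → 8 fragments:
  212 − 0 = 212 bp
  2255 − 212 = 2043 bp
  2971 − 2255 = 716 bp
  3760 − 2971 = 789 bp
  4216 − 3760 = 456 bp
  4508 − 4216 = 292 bp
  5664 − 4508 = 1156 bp
  8138 − 5664 = 2474 bp
Sorted largest to smallest: 2474, 2043, 1156, 789, 716, 456, 292, 212 bp.

2474, 2043, 1156, 789, 716, 456, 292, 212 bp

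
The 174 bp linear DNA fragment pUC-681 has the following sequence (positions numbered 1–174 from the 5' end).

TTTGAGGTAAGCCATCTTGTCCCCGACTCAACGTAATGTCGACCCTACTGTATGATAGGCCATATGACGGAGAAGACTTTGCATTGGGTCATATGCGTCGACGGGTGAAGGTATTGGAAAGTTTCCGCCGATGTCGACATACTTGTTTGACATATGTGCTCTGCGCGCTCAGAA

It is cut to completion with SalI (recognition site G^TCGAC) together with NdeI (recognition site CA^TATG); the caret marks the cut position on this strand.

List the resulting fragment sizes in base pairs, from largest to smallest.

SalI sites (GTCGAC) start at positions 38, 97, 133.
SalI cuts after the first base of each site, so after positions 38, 97, 133.
NdeI sites (CATATG) start at positions 61, 90, 151.
NdeI cuts after base 2 of each site, so after positions 62, 91, 152.
Combined cut positions: 38, 62, 91, 97, 133, 152.
Linear molecule, 6 cuts → 7 fragments:
  1–38 → 38 bp
  39–62 → 24 bp
  63–91 → 29 bp
  92–97 → 6 bp
  98–133 → 36 bp
  134–152 → 19 bp
  153–174 → 22 bp
Sorted largest to smallest: 38, 36, 29, 24, 22, 19, 6 bp.

38, 36, 29, 24, 22, 19, 6 bp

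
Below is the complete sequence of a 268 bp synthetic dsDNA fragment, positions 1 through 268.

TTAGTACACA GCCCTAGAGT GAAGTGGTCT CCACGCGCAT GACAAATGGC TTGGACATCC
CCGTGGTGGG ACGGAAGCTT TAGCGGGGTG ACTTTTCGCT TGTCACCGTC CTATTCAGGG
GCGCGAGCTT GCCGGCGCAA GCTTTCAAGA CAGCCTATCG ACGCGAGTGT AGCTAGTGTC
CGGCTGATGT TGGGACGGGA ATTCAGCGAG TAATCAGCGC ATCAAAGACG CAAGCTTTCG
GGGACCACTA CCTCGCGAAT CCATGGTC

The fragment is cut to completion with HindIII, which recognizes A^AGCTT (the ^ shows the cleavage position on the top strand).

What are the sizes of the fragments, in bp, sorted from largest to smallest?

93, 75, 64, 36 bp

HindIII sites (AAGCTT) start at positions 75, 139, 232.
HindIII cuts after the first base of each site, so after positions 75, 139, 232.
Linear molecule, 3 cuts → 4 fragments:
  1–75 → 75 bp
  76–139 → 64 bp
  140–232 → 93 bp
  233–268 → 36 bp
Sorted largest to smallest: 93, 75, 64, 36 bp.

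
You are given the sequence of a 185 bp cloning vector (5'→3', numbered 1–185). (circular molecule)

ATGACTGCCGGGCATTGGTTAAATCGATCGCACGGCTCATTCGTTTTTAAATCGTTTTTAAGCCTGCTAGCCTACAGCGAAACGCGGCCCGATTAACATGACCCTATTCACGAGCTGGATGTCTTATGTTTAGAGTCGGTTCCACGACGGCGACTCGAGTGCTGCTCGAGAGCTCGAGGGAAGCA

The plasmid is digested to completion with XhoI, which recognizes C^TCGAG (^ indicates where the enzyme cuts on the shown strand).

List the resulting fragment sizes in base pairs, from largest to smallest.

XhoI sites (CTCGAG) start at positions 154, 165, 173.
XhoI cuts after the first base of each site, so after positions 154, 165, 173.
Circular molecule, 3 cuts → 3 fragments:
  155–165 → 11 bp
  166–173 → 8 bp
  174–185 then 1–154 → 12 + 154 = 166 bp
Sorted largest to smallest: 166, 11, 8 bp.

166, 11, 8 bp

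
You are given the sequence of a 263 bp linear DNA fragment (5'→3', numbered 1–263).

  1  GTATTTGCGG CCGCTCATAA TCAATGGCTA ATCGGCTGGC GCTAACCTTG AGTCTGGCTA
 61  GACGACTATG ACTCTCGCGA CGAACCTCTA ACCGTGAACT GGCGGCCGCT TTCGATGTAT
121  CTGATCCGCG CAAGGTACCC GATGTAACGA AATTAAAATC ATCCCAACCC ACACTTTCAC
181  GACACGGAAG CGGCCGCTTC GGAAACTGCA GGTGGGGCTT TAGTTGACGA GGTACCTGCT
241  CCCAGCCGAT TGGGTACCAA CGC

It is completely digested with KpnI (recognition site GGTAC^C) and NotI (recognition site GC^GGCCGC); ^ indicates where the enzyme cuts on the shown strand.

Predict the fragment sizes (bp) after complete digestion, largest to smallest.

KpnI sites (GGTACC) start at positions 134, 231, 253.
KpnI cuts after base 5 of each site (before the last base), so after positions 138, 235, 257.
NotI sites (GCGGCCGC) start at positions 7, 102, 190.
NotI cuts after base 2 of each site, so after positions 8, 103, 191.
Combined cut positions: 8, 103, 138, 191, 235, 257.
Linear molecule, 6 cuts → 7 fragments:
  1–8 → 8 bp
  9–103 → 95 bp
  104–138 → 35 bp
  139–191 → 53 bp
  192–235 → 44 bp
  236–257 → 22 bp
  258–263 → 6 bp
Sorted largest to smallest: 95, 53, 44, 35, 22, 8, 6 bp.

95, 53, 44, 35, 22, 8, 6 bp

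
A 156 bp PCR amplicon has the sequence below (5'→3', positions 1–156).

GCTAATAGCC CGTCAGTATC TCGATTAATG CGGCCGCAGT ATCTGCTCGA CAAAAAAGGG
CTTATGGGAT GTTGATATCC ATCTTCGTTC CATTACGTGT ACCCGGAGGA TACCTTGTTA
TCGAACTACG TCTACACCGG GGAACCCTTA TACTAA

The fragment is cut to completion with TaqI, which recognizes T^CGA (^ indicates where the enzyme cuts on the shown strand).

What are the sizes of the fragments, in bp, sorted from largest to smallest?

74, 35, 26, 21 bp

TaqI sites (TCGA) start at positions 21, 47, 121.
TaqI cuts after the first base of each site, so after positions 21, 47, 121.
Linear molecule, 3 cuts → 4 fragments:
  1–21 → 21 bp
  22–47 → 26 bp
  48–121 → 74 bp
  122–156 → 35 bp
Sorted largest to smallest: 74, 35, 26, 21 bp.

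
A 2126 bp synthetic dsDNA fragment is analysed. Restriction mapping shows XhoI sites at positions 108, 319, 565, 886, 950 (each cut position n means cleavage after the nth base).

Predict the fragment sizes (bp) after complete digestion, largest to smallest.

Linear molecule, 5 cuts → 6 fragments:
  108 − 0 = 108 bp
  319 − 108 = 211 bp
  565 − 319 = 246 bp
  886 − 565 = 321 bp
  950 − 886 = 64 bp
  2126 − 950 = 1176 bp
Sorted largest to smallest: 1176, 321, 246, 211, 108, 64 bp.

1176, 321, 246, 211, 108, 64 bp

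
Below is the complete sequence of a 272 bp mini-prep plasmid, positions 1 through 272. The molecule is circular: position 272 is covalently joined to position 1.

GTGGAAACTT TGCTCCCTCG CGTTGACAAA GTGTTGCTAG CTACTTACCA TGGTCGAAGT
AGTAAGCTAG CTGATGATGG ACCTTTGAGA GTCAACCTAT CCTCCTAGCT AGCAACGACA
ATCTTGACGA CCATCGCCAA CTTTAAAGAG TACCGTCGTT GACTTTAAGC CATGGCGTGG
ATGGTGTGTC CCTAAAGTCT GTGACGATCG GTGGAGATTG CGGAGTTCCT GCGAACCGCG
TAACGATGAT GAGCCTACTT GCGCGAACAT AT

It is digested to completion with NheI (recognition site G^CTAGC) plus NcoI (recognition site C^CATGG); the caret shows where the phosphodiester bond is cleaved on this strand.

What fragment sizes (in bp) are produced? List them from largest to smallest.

138, 62, 42, 18, 12 bp

NheI sites (GCTAGC) start at positions 36, 66, 108.
NheI cuts after the first base of each site, so after positions 36, 66, 108.
NcoI sites (CCATGG) start at positions 48, 170.
NcoI cuts after the first base of each site, so after positions 48, 170.
Combined cut positions: 36, 48, 66, 108, 170.
Circular molecule, 5 cuts → 5 fragments:
  37–48 → 12 bp
  49–66 → 18 bp
  67–108 → 42 bp
  109–170 → 62 bp
  171–272 then 1–36 → 102 + 36 = 138 bp
Sorted largest to smallest: 138, 62, 42, 18, 12 bp.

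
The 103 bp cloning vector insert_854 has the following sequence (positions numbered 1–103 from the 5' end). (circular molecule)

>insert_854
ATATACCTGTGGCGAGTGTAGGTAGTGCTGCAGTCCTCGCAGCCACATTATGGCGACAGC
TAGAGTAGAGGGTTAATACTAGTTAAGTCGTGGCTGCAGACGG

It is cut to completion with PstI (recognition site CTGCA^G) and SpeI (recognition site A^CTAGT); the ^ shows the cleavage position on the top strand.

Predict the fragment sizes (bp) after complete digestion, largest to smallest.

PstI sites (CTGCAG) start at positions 28, 94.
PstI cuts after base 5 of each site (before the last base), so after positions 32, 98.
The SpeI site (ACTAGT) starts at position 78.
SpeI cuts after the first base of each site, so after position 78.
Combined cut positions: 32, 78, 98.
Circular molecule, 3 cuts → 3 fragments:
  33–78 → 46 bp
  79–98 → 20 bp
  99–103 then 1–32 → 5 + 32 = 37 bp
Sorted largest to smallest: 46, 37, 20 bp.

46, 37, 20 bp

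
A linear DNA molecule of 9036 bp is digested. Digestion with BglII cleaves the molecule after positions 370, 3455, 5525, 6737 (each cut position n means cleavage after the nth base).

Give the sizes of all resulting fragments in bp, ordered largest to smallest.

Linear molecule, 4 cuts → 5 fragments:
  370 − 0 = 370 bp
  3455 − 370 = 3085 bp
  5525 − 3455 = 2070 bp
  6737 − 5525 = 1212 bp
  9036 − 6737 = 2299 bp
Sorted largest to smallest: 3085, 2299, 2070, 1212, 370 bp.

3085, 2299, 2070, 1212, 370 bp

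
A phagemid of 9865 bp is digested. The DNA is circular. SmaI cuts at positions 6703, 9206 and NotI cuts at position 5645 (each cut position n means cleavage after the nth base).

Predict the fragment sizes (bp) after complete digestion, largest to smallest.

Combined cut positions (sorted): 5645, 6703, 9206.
Circular molecule, 3 cuts → 3 fragments:
  6703 − 5645 = 1058 bp
  9206 − 6703 = 2503 bp
  wrap: 9865 − 9206 + 5645 = 6304 bp
Sorted largest to smallest: 6304, 2503, 1058 bp.

6304, 2503, 1058 bp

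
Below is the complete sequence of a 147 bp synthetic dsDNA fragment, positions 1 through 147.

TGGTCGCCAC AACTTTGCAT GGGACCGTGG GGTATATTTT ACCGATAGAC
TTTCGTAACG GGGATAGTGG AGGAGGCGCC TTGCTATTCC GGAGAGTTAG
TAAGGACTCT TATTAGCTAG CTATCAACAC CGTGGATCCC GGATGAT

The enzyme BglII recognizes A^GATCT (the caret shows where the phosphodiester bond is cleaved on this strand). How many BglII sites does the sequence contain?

0

No occurrence of AGATCT is present in the sequence.
BglII does not cut: 0 sites.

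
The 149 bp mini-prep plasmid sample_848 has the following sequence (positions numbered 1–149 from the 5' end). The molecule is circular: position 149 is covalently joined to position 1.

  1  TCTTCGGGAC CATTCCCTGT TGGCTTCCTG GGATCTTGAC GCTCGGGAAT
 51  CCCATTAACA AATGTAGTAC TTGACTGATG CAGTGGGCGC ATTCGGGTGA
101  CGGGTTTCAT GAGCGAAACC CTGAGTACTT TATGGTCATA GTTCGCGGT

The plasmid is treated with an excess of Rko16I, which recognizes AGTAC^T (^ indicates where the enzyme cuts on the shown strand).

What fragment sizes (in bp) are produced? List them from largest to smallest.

Rko16I sites (AGTACT) start at positions 66, 124.
Rko16I cuts after base 5 of each site (before the last base), so after positions 70, 128.
Circular molecule, 2 cuts → 2 fragments:
  71–128 → 58 bp
  129–149 then 1–70 → 21 + 70 = 91 bp
Sorted largest to smallest: 91, 58 bp.

91, 58 bp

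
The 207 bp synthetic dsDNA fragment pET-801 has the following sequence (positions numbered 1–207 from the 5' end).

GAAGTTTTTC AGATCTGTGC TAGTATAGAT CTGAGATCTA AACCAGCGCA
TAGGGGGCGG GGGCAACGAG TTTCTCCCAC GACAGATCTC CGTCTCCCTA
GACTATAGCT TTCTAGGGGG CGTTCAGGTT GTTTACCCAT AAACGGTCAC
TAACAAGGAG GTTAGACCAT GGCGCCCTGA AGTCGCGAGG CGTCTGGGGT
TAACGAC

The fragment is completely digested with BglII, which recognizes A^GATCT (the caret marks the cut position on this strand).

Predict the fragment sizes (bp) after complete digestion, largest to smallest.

123, 50, 16, 11, 7 bp

BglII sites (AGATCT) start at positions 11, 27, 34, 84.
BglII cuts after the first base of each site, so after positions 11, 27, 34, 84.
Linear molecule, 4 cuts → 5 fragments:
  1–11 → 11 bp
  12–27 → 16 bp
  28–34 → 7 bp
  35–84 → 50 bp
  85–207 → 123 bp
Sorted largest to smallest: 123, 50, 16, 11, 7 bp.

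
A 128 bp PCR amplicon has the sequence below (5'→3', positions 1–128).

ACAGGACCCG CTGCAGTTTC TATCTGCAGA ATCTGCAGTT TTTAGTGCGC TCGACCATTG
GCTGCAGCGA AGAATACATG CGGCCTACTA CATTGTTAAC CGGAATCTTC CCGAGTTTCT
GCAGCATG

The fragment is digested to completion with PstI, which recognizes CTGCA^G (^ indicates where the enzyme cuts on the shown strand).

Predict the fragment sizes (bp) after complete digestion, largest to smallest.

57, 29, 15, 13, 9, 5 bp

PstI sites (CTGCAG) start at positions 11, 24, 33, 62, 119.
PstI cuts after base 5 of each site (before the last base), so after positions 15, 28, 37, 66, 123.
Linear molecule, 5 cuts → 6 fragments:
  1–15 → 15 bp
  16–28 → 13 bp
  29–37 → 9 bp
  38–66 → 29 bp
  67–123 → 57 bp
  124–128 → 5 bp
Sorted largest to smallest: 57, 29, 15, 13, 9, 5 bp.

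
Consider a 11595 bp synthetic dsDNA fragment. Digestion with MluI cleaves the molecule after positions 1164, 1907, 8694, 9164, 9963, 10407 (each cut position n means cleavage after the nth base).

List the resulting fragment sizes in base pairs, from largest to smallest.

6787, 1188, 1164, 799, 743, 470, 444 bp

Linear molecule, 6 cuts → 7 fragments:
  1164 − 0 = 1164 bp
  1907 − 1164 = 743 bp
  8694 − 1907 = 6787 bp
  9164 − 8694 = 470 bp
  9963 − 9164 = 799 bp
  10407 − 9963 = 444 bp
  11595 − 10407 = 1188 bp
Sorted largest to smallest: 6787, 1188, 1164, 799, 743, 470, 444 bp.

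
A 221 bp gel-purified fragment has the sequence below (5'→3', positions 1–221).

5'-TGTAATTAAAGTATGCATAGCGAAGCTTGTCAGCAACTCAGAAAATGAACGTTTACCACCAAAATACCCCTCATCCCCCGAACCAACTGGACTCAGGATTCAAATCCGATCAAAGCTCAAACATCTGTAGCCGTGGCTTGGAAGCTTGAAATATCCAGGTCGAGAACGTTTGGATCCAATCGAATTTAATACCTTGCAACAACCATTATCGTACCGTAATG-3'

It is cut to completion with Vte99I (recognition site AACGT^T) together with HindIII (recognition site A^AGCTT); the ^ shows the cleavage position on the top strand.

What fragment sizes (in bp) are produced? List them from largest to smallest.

Vte99I sites (AACGTT) start at positions 48, 165.
Vte99I cuts after base 5 of each site (before the last base), so after positions 52, 169.
HindIII sites (AAGCTT) start at positions 23, 142.
HindIII cuts after the first base of each site, so after positions 23, 142.
Combined cut positions: 23, 52, 142, 169.
Linear molecule, 4 cuts → 5 fragments:
  1–23 → 23 bp
  24–52 → 29 bp
  53–142 → 90 bp
  143–169 → 27 bp
  170–221 → 52 bp
Sorted largest to smallest: 90, 52, 29, 27, 23 bp.

90, 52, 29, 27, 23 bp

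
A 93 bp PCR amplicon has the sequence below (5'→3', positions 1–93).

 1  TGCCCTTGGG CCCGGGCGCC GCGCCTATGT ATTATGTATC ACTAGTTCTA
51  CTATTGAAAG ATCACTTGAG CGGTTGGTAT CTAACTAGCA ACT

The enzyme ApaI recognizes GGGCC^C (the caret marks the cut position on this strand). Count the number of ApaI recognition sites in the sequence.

1

GGGCCC occurs starting at position 8.
ApaI cuts at 1 site.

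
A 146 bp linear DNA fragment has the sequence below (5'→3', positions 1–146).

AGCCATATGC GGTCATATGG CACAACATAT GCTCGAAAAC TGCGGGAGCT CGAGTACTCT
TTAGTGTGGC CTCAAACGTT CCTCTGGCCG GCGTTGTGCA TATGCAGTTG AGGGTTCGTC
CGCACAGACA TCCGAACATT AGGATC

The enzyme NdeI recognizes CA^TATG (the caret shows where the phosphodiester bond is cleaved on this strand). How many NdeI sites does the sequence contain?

4

CATATG occurs starting at positions 4, 14, 26, 99.
NdeI cuts at 4 sites.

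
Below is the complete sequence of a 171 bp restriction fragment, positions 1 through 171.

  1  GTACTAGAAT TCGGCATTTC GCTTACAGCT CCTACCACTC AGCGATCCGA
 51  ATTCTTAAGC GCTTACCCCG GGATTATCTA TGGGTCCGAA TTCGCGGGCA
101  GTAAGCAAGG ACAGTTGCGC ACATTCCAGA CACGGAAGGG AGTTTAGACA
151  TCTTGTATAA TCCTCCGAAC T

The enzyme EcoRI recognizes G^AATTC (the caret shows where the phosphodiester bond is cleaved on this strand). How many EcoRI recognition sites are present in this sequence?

3

GAATTC occurs starting at positions 7, 49, 88.
EcoRI cuts at 3 sites.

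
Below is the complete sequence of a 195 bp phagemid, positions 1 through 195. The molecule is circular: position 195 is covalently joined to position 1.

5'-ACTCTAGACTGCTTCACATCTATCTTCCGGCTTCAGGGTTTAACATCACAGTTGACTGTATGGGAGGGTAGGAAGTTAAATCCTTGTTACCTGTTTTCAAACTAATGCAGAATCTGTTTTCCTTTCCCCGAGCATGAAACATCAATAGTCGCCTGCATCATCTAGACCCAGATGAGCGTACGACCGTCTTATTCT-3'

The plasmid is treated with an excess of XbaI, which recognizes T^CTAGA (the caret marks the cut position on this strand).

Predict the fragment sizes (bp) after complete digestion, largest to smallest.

158, 37 bp

XbaI sites (TCTAGA) start at positions 3, 161.
XbaI cuts after the first base of each site, so after positions 3, 161.
Circular molecule, 2 cuts → 2 fragments:
  4–161 → 158 bp
  162–195 then 1–3 → 34 + 3 = 37 bp
Sorted largest to smallest: 158, 37 bp.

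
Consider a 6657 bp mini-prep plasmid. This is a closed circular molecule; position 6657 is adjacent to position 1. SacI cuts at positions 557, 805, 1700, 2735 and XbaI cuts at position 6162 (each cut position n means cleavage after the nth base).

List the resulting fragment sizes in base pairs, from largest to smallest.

3427, 1052, 1035, 895, 248 bp

Combined cut positions (sorted): 557, 805, 1700, 2735, 6162.
Circular molecule, 5 cuts → 5 fragments:
  805 − 557 = 248 bp
  1700 − 805 = 895 bp
  2735 − 1700 = 1035 bp
  6162 − 2735 = 3427 bp
  wrap: 6657 − 6162 + 557 = 1052 bp
Sorted largest to smallest: 3427, 1052, 1035, 895, 248 bp.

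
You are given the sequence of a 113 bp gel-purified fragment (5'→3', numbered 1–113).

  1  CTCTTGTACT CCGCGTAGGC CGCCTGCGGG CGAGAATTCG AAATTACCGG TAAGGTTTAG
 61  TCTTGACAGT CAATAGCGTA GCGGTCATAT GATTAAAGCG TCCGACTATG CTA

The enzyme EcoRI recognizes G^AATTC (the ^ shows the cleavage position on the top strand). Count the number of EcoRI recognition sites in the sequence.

GAATTC occurs starting at position 34.
EcoRI cuts at 1 site.

1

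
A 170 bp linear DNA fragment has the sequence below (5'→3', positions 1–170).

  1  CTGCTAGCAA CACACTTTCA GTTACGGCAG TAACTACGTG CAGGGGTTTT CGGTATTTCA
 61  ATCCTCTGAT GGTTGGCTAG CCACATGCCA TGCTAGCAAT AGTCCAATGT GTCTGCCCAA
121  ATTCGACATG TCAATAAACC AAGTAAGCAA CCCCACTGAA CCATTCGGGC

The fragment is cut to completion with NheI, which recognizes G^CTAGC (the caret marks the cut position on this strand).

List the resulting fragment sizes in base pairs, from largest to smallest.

NheI sites (GCTAGC) start at positions 3, 76, 92.
NheI cuts after the first base of each site, so after positions 3, 76, 92.
Linear molecule, 3 cuts → 4 fragments:
  1–3 → 3 bp
  4–76 → 73 bp
  77–92 → 16 bp
  93–170 → 78 bp
Sorted largest to smallest: 78, 73, 16, 3 bp.

78, 73, 16, 3 bp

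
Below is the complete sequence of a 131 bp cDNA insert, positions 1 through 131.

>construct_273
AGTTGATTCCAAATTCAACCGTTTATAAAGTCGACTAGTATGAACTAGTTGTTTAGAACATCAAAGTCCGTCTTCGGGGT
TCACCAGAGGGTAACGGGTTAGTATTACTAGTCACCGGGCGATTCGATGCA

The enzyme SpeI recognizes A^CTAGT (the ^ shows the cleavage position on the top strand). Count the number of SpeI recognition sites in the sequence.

3

ACTAGT occurs starting at positions 34, 44, 107.
SpeI cuts at 3 sites.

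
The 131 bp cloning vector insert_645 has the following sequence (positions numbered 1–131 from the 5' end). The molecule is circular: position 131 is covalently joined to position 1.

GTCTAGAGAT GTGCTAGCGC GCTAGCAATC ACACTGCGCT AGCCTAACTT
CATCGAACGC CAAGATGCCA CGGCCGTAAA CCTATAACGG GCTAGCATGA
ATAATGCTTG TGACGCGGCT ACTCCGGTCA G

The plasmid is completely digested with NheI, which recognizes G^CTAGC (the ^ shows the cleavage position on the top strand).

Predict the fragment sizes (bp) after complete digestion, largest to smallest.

53, 53, 17, 8 bp

NheI sites (GCTAGC) start at positions 13, 21, 38, 91.
NheI cuts after the first base of each site, so after positions 13, 21, 38, 91.
Circular molecule, 4 cuts → 4 fragments:
  14–21 → 8 bp
  22–38 → 17 bp
  39–91 → 53 bp
  92–131 then 1–13 → 40 + 13 = 53 bp
Sorted largest to smallest: 53, 53, 17, 8 bp.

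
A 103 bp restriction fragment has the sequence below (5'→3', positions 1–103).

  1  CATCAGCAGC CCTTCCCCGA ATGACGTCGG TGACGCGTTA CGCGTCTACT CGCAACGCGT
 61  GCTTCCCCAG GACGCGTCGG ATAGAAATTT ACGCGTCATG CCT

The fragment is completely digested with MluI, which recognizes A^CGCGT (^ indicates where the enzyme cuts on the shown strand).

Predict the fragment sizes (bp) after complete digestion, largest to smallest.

33, 19, 17, 15, 12, 7 bp

MluI sites (ACGCGT) start at positions 33, 40, 55, 72, 91.
MluI cuts after the first base of each site, so after positions 33, 40, 55, 72, 91.
Linear molecule, 5 cuts → 6 fragments:
  1–33 → 33 bp
  34–40 → 7 bp
  41–55 → 15 bp
  56–72 → 17 bp
  73–91 → 19 bp
  92–103 → 12 bp
Sorted largest to smallest: 33, 19, 17, 15, 12, 7 bp.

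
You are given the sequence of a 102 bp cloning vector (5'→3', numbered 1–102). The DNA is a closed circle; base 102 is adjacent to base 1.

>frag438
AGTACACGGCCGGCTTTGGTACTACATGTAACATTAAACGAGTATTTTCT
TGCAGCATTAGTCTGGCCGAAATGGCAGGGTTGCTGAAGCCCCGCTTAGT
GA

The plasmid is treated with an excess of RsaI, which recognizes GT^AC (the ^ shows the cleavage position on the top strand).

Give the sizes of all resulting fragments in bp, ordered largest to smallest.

85, 17 bp

RsaI sites (GTAC) start at positions 2, 19.
RsaI cuts after base 2 of each site, so after positions 3, 20.
Circular molecule, 2 cuts → 2 fragments:
  4–20 → 17 bp
  21–102 then 1–3 → 82 + 3 = 85 bp
Sorted largest to smallest: 85, 17 bp.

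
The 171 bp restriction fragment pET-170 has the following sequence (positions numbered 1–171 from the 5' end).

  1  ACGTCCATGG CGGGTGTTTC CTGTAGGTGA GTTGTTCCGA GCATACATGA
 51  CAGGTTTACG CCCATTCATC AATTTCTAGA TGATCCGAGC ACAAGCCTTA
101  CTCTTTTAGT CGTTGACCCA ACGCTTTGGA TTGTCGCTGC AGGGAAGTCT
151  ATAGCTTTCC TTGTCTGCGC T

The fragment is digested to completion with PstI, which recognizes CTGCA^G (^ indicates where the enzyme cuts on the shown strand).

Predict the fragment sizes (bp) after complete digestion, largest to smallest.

The PstI site (CTGCAG) starts at position 137.
PstI cuts after base 5 of each site (before the last base), so after position 141.
Linear molecule, 1 cut → 2 fragments:
  1–141 → 141 bp
  142–171 → 30 bp
Sorted largest to smallest: 141, 30 bp.

141, 30 bp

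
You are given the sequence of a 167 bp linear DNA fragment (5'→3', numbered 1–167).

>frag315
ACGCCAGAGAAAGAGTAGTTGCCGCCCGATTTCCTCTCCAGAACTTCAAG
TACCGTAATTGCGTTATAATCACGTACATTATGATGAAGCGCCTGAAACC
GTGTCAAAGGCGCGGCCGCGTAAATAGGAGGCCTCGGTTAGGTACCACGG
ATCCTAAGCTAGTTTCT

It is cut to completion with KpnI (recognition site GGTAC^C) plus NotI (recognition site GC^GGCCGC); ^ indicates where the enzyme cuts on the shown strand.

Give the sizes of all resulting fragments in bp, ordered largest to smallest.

113, 32, 22 bp

The KpnI site (GGTACC) starts at position 141.
KpnI cuts after base 5 of each site (before the last base), so after position 145.
The NotI site (GCGGCCGC) starts at position 112.
NotI cuts after base 2 of each site, so after position 113.
Combined cut positions: 113, 145.
Linear molecule, 2 cuts → 3 fragments:
  1–113 → 113 bp
  114–145 → 32 bp
  146–167 → 22 bp
Sorted largest to smallest: 113, 32, 22 bp.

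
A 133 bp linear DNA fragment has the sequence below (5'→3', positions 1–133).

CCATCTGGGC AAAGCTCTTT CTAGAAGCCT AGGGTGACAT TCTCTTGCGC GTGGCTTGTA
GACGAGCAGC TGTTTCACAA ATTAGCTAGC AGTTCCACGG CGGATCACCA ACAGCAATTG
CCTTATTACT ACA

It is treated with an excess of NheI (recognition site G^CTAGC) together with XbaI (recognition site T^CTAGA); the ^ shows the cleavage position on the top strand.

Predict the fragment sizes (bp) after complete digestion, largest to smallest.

65, 48, 20 bp

The NheI site (GCTAGC) starts at position 85.
NheI cuts after the first base of each site, so after position 85.
The XbaI site (TCTAGA) starts at position 20.
XbaI cuts after the first base of each site, so after position 20.
Combined cut positions: 20, 85.
Linear molecule, 2 cuts → 3 fragments:
  1–20 → 20 bp
  21–85 → 65 bp
  86–133 → 48 bp
Sorted largest to smallest: 65, 48, 20 bp.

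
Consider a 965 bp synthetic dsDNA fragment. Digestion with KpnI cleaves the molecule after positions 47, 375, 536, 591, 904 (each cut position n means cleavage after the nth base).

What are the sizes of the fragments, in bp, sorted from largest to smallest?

Linear molecule, 5 cuts → 6 fragments:
  47 − 0 = 47 bp
  375 − 47 = 328 bp
  536 − 375 = 161 bp
  591 − 536 = 55 bp
  904 − 591 = 313 bp
  965 − 904 = 61 bp
Sorted largest to smallest: 328, 313, 161, 61, 55, 47 bp.

328, 313, 161, 61, 55, 47 bp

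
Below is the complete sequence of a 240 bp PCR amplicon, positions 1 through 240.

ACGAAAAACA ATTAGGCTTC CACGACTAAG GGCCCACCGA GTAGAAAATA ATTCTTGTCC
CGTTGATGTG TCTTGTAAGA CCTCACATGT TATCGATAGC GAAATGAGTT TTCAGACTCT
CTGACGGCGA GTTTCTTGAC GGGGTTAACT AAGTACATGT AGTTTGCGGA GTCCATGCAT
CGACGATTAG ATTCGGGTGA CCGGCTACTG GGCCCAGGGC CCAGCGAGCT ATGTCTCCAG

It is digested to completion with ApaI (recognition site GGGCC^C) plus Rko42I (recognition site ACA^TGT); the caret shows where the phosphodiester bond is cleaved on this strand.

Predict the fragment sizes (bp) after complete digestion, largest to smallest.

70, 57, 53, 34, 19, 7 bp

ApaI sites (GGGCCC) start at positions 30, 210, 217.
ApaI cuts after base 5 of each site (before the last base), so after positions 34, 214, 221.
Rko42I sites (ACATGT) start at positions 85, 155.
Rko42I cuts after base 3 of each site, so after positions 87, 157.
Combined cut positions: 34, 87, 157, 214, 221.
Linear molecule, 5 cuts → 6 fragments:
  1–34 → 34 bp
  35–87 → 53 bp
  88–157 → 70 bp
  158–214 → 57 bp
  215–221 → 7 bp
  222–240 → 19 bp
Sorted largest to smallest: 70, 57, 53, 34, 19, 7 bp.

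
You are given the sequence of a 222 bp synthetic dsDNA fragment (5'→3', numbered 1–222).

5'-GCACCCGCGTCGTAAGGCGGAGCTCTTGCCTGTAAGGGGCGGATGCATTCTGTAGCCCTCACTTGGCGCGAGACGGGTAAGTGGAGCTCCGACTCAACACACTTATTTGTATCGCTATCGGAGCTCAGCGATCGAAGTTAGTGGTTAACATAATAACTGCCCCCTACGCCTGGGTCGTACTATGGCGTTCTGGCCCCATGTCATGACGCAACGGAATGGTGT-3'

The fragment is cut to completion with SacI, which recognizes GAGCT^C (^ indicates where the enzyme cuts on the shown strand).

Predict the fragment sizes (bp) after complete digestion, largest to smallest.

SacI sites (GAGCTC) start at positions 20, 84, 121.
SacI cuts after base 5 of each site (before the last base), so after positions 24, 88, 125.
Linear molecule, 3 cuts → 4 fragments:
  1–24 → 24 bp
  25–88 → 64 bp
  89–125 → 37 bp
  126–222 → 97 bp
Sorted largest to smallest: 97, 64, 37, 24 bp.

97, 64, 37, 24 bp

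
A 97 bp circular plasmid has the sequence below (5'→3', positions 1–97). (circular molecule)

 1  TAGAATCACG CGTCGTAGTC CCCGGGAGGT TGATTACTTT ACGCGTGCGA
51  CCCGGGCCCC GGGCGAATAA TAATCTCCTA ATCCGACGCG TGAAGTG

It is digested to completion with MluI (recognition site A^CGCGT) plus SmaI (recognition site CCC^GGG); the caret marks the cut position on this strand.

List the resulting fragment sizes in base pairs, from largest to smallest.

26, 19, 18, 15, 12, 7 bp

MluI sites (ACGCGT) start at positions 8, 41, 86.
MluI cuts after the first base of each site, so after positions 8, 41, 86.
SmaI sites (CCCGGG) start at positions 21, 51, 58.
SmaI cuts after base 3 of each site, so after positions 23, 53, 60.
Combined cut positions: 8, 23, 41, 53, 60, 86.
Circular molecule, 6 cuts → 6 fragments:
  9–23 → 15 bp
  24–41 → 18 bp
  42–53 → 12 bp
  54–60 → 7 bp
  61–86 → 26 bp
  87–97 then 1–8 → 11 + 8 = 19 bp
Sorted largest to smallest: 26, 19, 18, 15, 12, 7 bp.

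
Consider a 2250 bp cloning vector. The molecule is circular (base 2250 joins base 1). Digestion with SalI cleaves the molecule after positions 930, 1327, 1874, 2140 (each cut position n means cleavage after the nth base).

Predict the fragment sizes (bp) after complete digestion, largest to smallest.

Circular molecule, 4 cuts → 4 fragments:
  1327 − 930 = 397 bp
  1874 − 1327 = 547 bp
  2140 − 1874 = 266 bp
  wrap: 2250 − 2140 + 930 = 1040 bp
Sorted largest to smallest: 1040, 547, 397, 266 bp.

1040, 547, 397, 266 bp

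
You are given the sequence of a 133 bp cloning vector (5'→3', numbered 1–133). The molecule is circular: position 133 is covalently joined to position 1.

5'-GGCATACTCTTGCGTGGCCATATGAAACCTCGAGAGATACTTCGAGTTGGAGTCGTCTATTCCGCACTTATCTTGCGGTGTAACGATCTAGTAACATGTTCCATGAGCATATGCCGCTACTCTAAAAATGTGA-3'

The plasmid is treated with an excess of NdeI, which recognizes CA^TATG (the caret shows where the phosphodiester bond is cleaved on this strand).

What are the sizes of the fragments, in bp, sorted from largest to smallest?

89, 44 bp

NdeI sites (CATATG) start at positions 19, 108.
NdeI cuts after base 2 of each site, so after positions 20, 109.
Circular molecule, 2 cuts → 2 fragments:
  21–109 → 89 bp
  110–133 then 1–20 → 24 + 20 = 44 bp
Sorted largest to smallest: 89, 44 bp.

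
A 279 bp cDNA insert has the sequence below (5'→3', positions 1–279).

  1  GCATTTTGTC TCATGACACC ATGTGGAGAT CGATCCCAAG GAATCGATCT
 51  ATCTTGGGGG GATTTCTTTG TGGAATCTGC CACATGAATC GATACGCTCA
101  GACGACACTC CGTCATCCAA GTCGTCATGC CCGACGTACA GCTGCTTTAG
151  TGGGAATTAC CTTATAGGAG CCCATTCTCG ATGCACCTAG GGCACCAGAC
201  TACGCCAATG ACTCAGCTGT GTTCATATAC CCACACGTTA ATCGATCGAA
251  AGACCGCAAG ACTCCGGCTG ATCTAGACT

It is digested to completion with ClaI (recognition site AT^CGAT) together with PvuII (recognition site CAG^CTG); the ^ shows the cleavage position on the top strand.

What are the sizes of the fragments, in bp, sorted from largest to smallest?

ClaI sites (ATCGAT) start at positions 29, 43, 88, 241.
ClaI cuts after base 2 of each site, so after positions 30, 44, 89, 242.
PvuII sites (CAGCTG) start at positions 139, 214.
PvuII cuts after base 3 of each site, so after positions 141, 216.
Combined cut positions: 30, 44, 89, 141, 216, 242.
Linear molecule, 6 cuts → 7 fragments:
  1–30 → 30 bp
  31–44 → 14 bp
  45–89 → 45 bp
  90–141 → 52 bp
  142–216 → 75 bp
  217–242 → 26 bp
  243–279 → 37 bp
Sorted largest to smallest: 75, 52, 45, 37, 30, 26, 14 bp.

75, 52, 45, 37, 30, 26, 14 bp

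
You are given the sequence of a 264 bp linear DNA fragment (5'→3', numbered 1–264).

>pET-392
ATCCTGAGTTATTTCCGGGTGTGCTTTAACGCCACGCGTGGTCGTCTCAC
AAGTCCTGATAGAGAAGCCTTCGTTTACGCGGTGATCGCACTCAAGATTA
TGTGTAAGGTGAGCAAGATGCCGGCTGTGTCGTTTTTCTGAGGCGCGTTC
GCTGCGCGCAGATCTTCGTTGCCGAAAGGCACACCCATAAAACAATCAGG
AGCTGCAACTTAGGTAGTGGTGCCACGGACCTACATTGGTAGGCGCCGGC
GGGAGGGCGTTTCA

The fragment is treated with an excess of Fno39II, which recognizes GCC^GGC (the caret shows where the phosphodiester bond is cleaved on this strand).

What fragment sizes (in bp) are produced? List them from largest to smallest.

125, 122, 17 bp

Fno39II sites (GCCGGC) start at positions 120, 245.
Fno39II cuts after base 3 of each site, so after positions 122, 247.
Linear molecule, 2 cuts → 3 fragments:
  1–122 → 122 bp
  123–247 → 125 bp
  248–264 → 17 bp
Sorted largest to smallest: 125, 122, 17 bp.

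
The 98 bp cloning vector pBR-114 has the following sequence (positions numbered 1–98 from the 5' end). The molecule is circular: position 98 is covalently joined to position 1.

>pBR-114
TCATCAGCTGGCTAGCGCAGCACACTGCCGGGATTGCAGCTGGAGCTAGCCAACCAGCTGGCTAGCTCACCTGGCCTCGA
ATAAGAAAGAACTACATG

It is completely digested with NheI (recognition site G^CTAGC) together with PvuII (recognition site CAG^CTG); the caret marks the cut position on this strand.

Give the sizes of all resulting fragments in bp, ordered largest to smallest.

44, 28, 12, 6, 4, 4 bp

NheI sites (GCTAGC) start at positions 11, 45, 61.
NheI cuts after the first base of each site, so after positions 11, 45, 61.
PvuII sites (CAGCTG) start at positions 5, 37, 55.
PvuII cuts after base 3 of each site, so after positions 7, 39, 57.
Combined cut positions: 7, 11, 39, 45, 57, 61.
Circular molecule, 6 cuts → 6 fragments:
  8–11 → 4 bp
  12–39 → 28 bp
  40–45 → 6 bp
  46–57 → 12 bp
  58–61 → 4 bp
  62–98 then 1–7 → 37 + 7 = 44 bp
Sorted largest to smallest: 44, 28, 12, 6, 4, 4 bp.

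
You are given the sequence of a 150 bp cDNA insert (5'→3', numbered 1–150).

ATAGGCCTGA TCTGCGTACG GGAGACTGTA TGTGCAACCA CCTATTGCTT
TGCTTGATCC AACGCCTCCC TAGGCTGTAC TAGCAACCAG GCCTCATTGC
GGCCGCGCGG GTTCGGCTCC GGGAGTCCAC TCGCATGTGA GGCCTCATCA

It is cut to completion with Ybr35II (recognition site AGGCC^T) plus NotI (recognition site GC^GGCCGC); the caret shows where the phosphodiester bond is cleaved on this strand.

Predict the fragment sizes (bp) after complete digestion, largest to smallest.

86, 44, 7, 7, 6 bp

Ybr35II sites (AGGCCT) start at positions 3, 89, 140.
Ybr35II cuts after base 5 of each site (before the last base), so after positions 7, 93, 144.
The NotI site (GCGGCCGC) starts at position 99.
NotI cuts after base 2 of each site, so after position 100.
Combined cut positions: 7, 93, 100, 144.
Linear molecule, 4 cuts → 5 fragments:
  1–7 → 7 bp
  8–93 → 86 bp
  94–100 → 7 bp
  101–144 → 44 bp
  145–150 → 6 bp
Sorted largest to smallest: 86, 44, 7, 7, 6 bp.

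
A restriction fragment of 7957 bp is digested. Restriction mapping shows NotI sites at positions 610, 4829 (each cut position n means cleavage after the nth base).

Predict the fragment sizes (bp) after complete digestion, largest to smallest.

4219, 3128, 610 bp

Linear molecule, 2 cuts → 3 fragments:
  610 − 0 = 610 bp
  4829 − 610 = 4219 bp
  7957 − 4829 = 3128 bp
Sorted largest to smallest: 4219, 3128, 610 bp.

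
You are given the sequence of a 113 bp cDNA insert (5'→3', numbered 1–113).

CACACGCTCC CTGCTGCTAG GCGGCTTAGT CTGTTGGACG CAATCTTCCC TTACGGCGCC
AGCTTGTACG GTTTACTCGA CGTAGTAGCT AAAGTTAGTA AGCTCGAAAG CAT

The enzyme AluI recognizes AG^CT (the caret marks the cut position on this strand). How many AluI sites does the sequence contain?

AGCT occurs starting at positions 61, 87, 101.
AluI cuts at 3 sites.

3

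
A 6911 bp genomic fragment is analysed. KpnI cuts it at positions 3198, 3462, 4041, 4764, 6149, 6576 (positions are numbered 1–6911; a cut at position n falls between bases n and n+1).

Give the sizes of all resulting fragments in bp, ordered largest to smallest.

Linear molecule, 6 cuts → 7 fragments:
  3198 − 0 = 3198 bp
  3462 − 3198 = 264 bp
  4041 − 3462 = 579 bp
  4764 − 4041 = 723 bp
  6149 − 4764 = 1385 bp
  6576 − 6149 = 427 bp
  6911 − 6576 = 335 bp
Sorted largest to smallest: 3198, 1385, 723, 579, 427, 335, 264 bp.

3198, 1385, 723, 579, 427, 335, 264 bp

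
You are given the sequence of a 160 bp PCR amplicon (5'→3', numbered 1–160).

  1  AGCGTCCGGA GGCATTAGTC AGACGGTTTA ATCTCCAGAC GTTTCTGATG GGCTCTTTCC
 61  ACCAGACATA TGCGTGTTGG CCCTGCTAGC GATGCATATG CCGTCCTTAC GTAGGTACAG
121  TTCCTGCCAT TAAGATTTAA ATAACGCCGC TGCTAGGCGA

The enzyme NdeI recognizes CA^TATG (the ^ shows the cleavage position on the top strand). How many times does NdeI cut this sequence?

2

CATATG occurs starting at positions 67, 95.
NdeI cuts at 2 sites.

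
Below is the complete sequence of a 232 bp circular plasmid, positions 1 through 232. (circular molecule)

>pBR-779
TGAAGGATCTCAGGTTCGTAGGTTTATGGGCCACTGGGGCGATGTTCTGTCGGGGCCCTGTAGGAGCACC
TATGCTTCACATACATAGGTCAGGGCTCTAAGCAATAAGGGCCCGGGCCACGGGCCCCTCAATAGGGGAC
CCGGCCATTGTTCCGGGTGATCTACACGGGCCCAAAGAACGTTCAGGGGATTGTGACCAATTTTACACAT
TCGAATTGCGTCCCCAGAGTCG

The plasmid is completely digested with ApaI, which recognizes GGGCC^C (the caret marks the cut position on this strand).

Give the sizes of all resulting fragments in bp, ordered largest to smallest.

ApaI sites (GGGCCC) start at positions 53, 109, 122, 168.
ApaI cuts after base 5 of each site (before the last base), so after positions 57, 113, 126, 172.
Circular molecule, 4 cuts → 4 fragments:
  58–113 → 56 bp
  114–126 → 13 bp
  127–172 → 46 bp
  173–232 then 1–57 → 60 + 57 = 117 bp
Sorted largest to smallest: 117, 56, 46, 13 bp.

117, 56, 46, 13 bp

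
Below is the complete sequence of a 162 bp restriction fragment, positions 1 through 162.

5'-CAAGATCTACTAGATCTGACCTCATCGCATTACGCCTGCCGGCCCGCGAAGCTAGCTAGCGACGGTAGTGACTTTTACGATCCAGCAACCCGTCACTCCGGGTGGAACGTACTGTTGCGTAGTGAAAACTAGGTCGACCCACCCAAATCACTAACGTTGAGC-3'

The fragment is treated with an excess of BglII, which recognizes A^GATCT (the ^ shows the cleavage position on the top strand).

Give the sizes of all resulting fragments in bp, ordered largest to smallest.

150, 9, 3 bp

BglII sites (AGATCT) start at positions 3, 12.
BglII cuts after the first base of each site, so after positions 3, 12.
Linear molecule, 2 cuts → 3 fragments:
  1–3 → 3 bp
  4–12 → 9 bp
  13–162 → 150 bp
Sorted largest to smallest: 150, 9, 3 bp.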